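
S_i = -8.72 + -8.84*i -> [-8.72, -17.56, -26.4, -35.24, -44.08]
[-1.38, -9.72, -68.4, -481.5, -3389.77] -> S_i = -1.38*7.04^i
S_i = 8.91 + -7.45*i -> [8.91, 1.46, -5.99, -13.44, -20.89]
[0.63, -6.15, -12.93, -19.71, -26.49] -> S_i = 0.63 + -6.78*i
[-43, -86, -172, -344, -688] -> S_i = -43*2^i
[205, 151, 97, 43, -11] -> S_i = 205 + -54*i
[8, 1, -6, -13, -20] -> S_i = 8 + -7*i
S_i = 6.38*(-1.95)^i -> [6.38, -12.44, 24.26, -47.31, 92.25]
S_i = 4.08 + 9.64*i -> [4.08, 13.72, 23.36, 33.0, 42.64]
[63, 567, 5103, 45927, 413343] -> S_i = 63*9^i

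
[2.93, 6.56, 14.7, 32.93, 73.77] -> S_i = 2.93*2.24^i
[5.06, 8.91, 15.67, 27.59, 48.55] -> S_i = 5.06*1.76^i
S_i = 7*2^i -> [7, 14, 28, 56, 112]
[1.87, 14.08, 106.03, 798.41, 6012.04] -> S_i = 1.87*7.53^i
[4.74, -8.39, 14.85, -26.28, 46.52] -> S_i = 4.74*(-1.77)^i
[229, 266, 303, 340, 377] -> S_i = 229 + 37*i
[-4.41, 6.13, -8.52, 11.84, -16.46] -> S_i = -4.41*(-1.39)^i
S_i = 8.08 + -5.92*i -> [8.08, 2.16, -3.76, -9.68, -15.6]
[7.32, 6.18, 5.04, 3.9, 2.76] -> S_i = 7.32 + -1.14*i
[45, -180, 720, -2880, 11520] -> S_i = 45*-4^i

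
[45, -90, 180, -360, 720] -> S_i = 45*-2^i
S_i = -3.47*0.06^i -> [-3.47, -0.21, -0.01, -0.0, -0.0]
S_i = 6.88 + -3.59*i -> [6.88, 3.29, -0.3, -3.89, -7.48]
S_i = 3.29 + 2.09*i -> [3.29, 5.38, 7.47, 9.56, 11.65]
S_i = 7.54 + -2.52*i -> [7.54, 5.02, 2.5, -0.02, -2.54]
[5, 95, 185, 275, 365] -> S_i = 5 + 90*i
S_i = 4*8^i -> [4, 32, 256, 2048, 16384]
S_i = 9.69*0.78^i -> [9.69, 7.56, 5.9, 4.6, 3.59]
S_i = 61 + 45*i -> [61, 106, 151, 196, 241]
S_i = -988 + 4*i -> [-988, -984, -980, -976, -972]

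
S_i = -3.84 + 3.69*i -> [-3.84, -0.15, 3.54, 7.23, 10.92]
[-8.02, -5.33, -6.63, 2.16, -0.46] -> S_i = Random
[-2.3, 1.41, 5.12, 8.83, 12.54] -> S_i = -2.30 + 3.71*i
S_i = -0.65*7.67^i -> [-0.65, -4.99, -38.24, -293.29, -2249.55]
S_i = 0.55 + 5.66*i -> [0.55, 6.21, 11.87, 17.53, 23.19]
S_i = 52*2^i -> [52, 104, 208, 416, 832]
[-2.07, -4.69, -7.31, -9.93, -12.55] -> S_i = -2.07 + -2.62*i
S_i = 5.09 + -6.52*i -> [5.09, -1.43, -7.95, -14.47, -20.99]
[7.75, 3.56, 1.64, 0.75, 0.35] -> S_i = 7.75*0.46^i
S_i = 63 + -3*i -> [63, 60, 57, 54, 51]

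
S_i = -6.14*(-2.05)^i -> [-6.14, 12.59, -25.8, 52.9, -108.44]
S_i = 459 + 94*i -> [459, 553, 647, 741, 835]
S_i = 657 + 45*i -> [657, 702, 747, 792, 837]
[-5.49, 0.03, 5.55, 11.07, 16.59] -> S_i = -5.49 + 5.52*i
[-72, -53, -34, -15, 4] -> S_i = -72 + 19*i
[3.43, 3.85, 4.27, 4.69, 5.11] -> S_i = 3.43 + 0.42*i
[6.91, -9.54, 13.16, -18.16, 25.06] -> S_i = 6.91*(-1.38)^i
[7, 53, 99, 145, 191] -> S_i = 7 + 46*i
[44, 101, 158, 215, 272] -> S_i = 44 + 57*i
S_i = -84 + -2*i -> [-84, -86, -88, -90, -92]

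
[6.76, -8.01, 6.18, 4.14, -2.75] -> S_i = Random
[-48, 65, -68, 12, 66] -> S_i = Random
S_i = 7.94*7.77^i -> [7.94, 61.69, 479.36, 3724.63, 28940.4]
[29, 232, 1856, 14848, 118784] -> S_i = 29*8^i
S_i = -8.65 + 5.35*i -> [-8.65, -3.3, 2.05, 7.4, 12.75]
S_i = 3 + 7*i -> [3, 10, 17, 24, 31]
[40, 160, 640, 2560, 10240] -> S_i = 40*4^i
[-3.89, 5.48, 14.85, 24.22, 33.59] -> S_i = -3.89 + 9.37*i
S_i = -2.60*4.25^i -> [-2.6, -11.05, -46.96, -199.59, -848.26]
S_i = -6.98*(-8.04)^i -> [-6.98, 56.12, -451.2, 3627.63, -29166.18]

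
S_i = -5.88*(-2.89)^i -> [-5.88, 16.99, -49.11, 141.93, -410.17]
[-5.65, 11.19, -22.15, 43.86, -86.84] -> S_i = -5.65*(-1.98)^i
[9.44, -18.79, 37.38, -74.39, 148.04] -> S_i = 9.44*(-1.99)^i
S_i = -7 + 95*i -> [-7, 88, 183, 278, 373]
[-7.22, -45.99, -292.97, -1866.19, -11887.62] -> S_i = -7.22*6.37^i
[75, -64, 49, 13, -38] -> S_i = Random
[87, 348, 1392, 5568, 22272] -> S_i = 87*4^i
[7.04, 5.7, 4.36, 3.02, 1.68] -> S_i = 7.04 + -1.34*i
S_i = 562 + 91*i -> [562, 653, 744, 835, 926]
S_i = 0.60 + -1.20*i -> [0.6, -0.6, -1.8, -3.0, -4.2]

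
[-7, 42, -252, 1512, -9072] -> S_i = -7*-6^i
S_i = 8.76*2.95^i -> [8.76, 25.84, 76.23, 224.89, 663.43]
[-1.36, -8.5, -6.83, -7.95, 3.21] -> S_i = Random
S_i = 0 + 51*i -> [0, 51, 102, 153, 204]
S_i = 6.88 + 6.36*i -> [6.88, 13.24, 19.6, 25.96, 32.32]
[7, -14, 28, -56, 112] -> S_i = 7*-2^i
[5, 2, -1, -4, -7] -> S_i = 5 + -3*i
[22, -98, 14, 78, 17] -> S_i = Random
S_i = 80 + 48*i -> [80, 128, 176, 224, 272]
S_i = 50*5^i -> [50, 250, 1250, 6250, 31250]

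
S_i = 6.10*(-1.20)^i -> [6.1, -7.32, 8.78, -10.54, 12.65]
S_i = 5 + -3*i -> [5, 2, -1, -4, -7]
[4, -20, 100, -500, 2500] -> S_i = 4*-5^i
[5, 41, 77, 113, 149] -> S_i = 5 + 36*i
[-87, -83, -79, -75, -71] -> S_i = -87 + 4*i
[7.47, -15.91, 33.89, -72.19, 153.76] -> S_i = 7.47*(-2.13)^i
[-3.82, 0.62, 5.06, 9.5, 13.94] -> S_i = -3.82 + 4.44*i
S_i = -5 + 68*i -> [-5, 63, 131, 199, 267]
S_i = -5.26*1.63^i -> [-5.26, -8.57, -13.98, -22.78, -37.13]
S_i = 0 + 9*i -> [0, 9, 18, 27, 36]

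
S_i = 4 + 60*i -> [4, 64, 124, 184, 244]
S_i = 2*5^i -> [2, 10, 50, 250, 1250]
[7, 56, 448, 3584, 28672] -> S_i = 7*8^i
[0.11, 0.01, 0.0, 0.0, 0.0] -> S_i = 0.11*0.06^i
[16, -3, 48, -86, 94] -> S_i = Random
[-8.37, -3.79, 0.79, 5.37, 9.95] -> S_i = -8.37 + 4.58*i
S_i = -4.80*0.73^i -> [-4.8, -3.5, -2.56, -1.87, -1.36]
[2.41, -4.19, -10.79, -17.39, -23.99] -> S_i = 2.41 + -6.60*i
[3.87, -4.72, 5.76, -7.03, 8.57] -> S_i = 3.87*(-1.22)^i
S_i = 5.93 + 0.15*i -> [5.93, 6.08, 6.23, 6.38, 6.53]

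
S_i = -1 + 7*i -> [-1, 6, 13, 20, 27]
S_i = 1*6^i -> [1, 6, 36, 216, 1296]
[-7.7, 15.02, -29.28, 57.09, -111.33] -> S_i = -7.70*(-1.95)^i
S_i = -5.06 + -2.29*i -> [-5.06, -7.35, -9.64, -11.93, -14.22]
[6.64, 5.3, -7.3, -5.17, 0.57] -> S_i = Random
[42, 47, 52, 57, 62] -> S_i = 42 + 5*i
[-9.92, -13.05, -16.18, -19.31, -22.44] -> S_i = -9.92 + -3.13*i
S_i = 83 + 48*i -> [83, 131, 179, 227, 275]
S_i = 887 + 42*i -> [887, 929, 971, 1013, 1055]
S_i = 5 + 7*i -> [5, 12, 19, 26, 33]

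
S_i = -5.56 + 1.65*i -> [-5.56, -3.91, -2.26, -0.61, 1.04]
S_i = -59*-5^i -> [-59, 295, -1475, 7375, -36875]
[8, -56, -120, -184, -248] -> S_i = 8 + -64*i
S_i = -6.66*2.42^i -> [-6.66, -16.12, -39.0, -94.39, -228.42]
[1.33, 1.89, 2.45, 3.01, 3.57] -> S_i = 1.33 + 0.56*i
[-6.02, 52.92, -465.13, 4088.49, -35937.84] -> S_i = -6.02*(-8.79)^i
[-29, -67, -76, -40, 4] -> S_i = Random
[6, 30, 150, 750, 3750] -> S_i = 6*5^i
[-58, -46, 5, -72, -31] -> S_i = Random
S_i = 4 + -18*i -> [4, -14, -32, -50, -68]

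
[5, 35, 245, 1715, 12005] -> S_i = 5*7^i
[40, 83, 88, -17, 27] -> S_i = Random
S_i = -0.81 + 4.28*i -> [-0.81, 3.47, 7.75, 12.03, 16.31]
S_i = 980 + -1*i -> [980, 979, 978, 977, 976]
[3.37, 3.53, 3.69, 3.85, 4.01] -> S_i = 3.37 + 0.16*i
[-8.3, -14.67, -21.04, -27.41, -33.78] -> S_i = -8.30 + -6.37*i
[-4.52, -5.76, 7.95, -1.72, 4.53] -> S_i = Random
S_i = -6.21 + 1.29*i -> [-6.21, -4.92, -3.63, -2.34, -1.05]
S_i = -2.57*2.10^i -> [-2.57, -5.4, -11.33, -23.8, -49.98]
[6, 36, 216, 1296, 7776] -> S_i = 6*6^i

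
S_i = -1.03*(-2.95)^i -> [-1.03, 3.04, -8.96, 26.44, -78.01]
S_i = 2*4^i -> [2, 8, 32, 128, 512]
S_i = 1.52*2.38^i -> [1.52, 3.62, 8.61, 20.49, 48.77]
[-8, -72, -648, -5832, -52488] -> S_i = -8*9^i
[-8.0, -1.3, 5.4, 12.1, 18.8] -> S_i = -8.00 + 6.70*i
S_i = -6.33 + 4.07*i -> [-6.33, -2.26, 1.81, 5.88, 9.95]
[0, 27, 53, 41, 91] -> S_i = Random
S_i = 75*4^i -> [75, 300, 1200, 4800, 19200]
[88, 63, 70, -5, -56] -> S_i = Random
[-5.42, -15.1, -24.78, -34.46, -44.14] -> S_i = -5.42 + -9.68*i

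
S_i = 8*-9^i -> [8, -72, 648, -5832, 52488]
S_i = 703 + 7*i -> [703, 710, 717, 724, 731]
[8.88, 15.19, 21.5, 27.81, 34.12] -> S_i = 8.88 + 6.31*i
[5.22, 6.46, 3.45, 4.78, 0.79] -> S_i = Random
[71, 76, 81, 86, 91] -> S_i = 71 + 5*i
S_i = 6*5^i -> [6, 30, 150, 750, 3750]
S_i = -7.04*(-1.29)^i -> [-7.04, 9.08, -11.72, 15.11, -19.5]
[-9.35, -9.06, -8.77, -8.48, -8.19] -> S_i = -9.35 + 0.29*i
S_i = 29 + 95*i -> [29, 124, 219, 314, 409]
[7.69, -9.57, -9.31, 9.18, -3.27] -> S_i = Random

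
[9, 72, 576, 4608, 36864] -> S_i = 9*8^i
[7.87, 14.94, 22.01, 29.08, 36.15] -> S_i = 7.87 + 7.07*i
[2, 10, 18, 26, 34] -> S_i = 2 + 8*i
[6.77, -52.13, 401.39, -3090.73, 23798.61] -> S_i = 6.77*(-7.70)^i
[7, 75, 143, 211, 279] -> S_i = 7 + 68*i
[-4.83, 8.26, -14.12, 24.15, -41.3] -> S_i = -4.83*(-1.71)^i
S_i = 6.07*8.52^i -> [6.07, 51.72, 440.62, 3754.11, 31985.05]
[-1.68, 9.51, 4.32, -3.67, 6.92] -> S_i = Random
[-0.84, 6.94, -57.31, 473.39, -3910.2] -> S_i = -0.84*(-8.26)^i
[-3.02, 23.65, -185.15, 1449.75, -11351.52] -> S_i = -3.02*(-7.83)^i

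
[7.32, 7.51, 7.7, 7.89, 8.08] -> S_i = 7.32 + 0.19*i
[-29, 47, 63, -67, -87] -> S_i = Random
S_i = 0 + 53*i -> [0, 53, 106, 159, 212]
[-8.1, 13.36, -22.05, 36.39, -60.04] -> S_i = -8.10*(-1.65)^i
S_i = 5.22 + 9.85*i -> [5.22, 15.07, 24.92, 34.77, 44.62]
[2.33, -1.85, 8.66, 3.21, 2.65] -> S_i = Random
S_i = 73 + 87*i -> [73, 160, 247, 334, 421]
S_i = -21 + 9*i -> [-21, -12, -3, 6, 15]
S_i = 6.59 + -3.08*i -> [6.59, 3.51, 0.43, -2.65, -5.73]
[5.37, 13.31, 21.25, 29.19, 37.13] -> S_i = 5.37 + 7.94*i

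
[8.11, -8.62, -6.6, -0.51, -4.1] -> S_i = Random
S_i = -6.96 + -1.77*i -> [-6.96, -8.73, -10.5, -12.27, -14.04]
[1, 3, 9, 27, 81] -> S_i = 1*3^i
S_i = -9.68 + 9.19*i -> [-9.68, -0.49, 8.7, 17.89, 27.08]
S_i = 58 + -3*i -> [58, 55, 52, 49, 46]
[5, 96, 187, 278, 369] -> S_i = 5 + 91*i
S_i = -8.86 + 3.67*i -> [-8.86, -5.19, -1.52, 2.15, 5.82]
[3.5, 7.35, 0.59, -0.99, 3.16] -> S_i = Random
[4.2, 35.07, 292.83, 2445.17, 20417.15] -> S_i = 4.20*8.35^i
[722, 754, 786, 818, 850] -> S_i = 722 + 32*i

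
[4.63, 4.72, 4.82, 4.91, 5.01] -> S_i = 4.63*1.02^i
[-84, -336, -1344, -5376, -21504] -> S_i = -84*4^i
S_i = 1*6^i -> [1, 6, 36, 216, 1296]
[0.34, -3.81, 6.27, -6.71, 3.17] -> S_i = Random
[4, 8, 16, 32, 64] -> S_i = 4*2^i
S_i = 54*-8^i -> [54, -432, 3456, -27648, 221184]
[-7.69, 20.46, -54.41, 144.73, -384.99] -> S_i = -7.69*(-2.66)^i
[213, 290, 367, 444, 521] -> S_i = 213 + 77*i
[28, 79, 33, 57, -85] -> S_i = Random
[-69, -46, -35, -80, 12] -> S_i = Random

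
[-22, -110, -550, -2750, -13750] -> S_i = -22*5^i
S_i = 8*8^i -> [8, 64, 512, 4096, 32768]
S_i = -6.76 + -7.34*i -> [-6.76, -14.1, -21.44, -28.78, -36.12]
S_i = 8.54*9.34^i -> [8.54, 79.76, 744.99, 6958.23, 64989.83]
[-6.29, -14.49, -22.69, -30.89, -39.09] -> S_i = -6.29 + -8.20*i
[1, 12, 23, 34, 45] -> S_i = 1 + 11*i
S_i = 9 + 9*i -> [9, 18, 27, 36, 45]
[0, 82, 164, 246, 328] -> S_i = 0 + 82*i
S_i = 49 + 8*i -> [49, 57, 65, 73, 81]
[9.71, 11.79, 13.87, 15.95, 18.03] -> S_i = 9.71 + 2.08*i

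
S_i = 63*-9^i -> [63, -567, 5103, -45927, 413343]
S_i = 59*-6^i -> [59, -354, 2124, -12744, 76464]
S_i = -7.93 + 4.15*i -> [-7.93, -3.78, 0.37, 4.52, 8.67]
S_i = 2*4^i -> [2, 8, 32, 128, 512]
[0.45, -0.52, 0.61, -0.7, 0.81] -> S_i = 0.45*(-1.16)^i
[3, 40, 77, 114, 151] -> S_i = 3 + 37*i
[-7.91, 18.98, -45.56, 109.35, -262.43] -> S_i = -7.91*(-2.40)^i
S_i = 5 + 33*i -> [5, 38, 71, 104, 137]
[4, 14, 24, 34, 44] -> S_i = 4 + 10*i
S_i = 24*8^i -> [24, 192, 1536, 12288, 98304]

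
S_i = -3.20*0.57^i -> [-3.2, -1.82, -1.04, -0.59, -0.34]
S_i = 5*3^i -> [5, 15, 45, 135, 405]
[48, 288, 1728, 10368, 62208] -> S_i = 48*6^i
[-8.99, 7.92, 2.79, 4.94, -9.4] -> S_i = Random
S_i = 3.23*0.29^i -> [3.23, 0.94, 0.27, 0.08, 0.02]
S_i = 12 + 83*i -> [12, 95, 178, 261, 344]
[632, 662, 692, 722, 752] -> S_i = 632 + 30*i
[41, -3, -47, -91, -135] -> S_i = 41 + -44*i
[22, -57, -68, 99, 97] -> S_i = Random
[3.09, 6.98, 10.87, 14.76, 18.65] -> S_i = 3.09 + 3.89*i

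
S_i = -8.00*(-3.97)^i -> [-8.0, 31.76, -126.09, 500.57, -1987.25]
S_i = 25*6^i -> [25, 150, 900, 5400, 32400]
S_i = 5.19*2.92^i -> [5.19, 15.15, 44.25, 129.22, 377.31]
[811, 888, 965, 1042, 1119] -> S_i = 811 + 77*i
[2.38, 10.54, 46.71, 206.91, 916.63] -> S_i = 2.38*4.43^i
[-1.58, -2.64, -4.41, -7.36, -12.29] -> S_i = -1.58*1.67^i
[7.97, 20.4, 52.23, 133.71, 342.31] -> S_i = 7.97*2.56^i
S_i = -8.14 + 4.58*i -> [-8.14, -3.56, 1.02, 5.6, 10.18]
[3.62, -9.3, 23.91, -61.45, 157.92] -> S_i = 3.62*(-2.57)^i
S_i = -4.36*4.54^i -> [-4.36, -19.79, -89.87, -407.99, -1852.29]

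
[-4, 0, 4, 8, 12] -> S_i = -4 + 4*i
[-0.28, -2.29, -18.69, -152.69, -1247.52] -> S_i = -0.28*8.17^i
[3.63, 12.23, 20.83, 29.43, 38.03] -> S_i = 3.63 + 8.60*i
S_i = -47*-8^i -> [-47, 376, -3008, 24064, -192512]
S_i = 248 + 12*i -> [248, 260, 272, 284, 296]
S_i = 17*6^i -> [17, 102, 612, 3672, 22032]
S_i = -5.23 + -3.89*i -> [-5.23, -9.12, -13.01, -16.9, -20.79]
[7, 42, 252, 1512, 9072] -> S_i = 7*6^i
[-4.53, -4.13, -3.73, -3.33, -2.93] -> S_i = -4.53 + 0.40*i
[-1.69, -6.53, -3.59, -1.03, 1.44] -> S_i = Random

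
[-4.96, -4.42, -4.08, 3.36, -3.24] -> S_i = Random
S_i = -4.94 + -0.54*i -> [-4.94, -5.48, -6.02, -6.56, -7.1]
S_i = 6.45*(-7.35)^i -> [6.45, -47.41, 348.45, -2561.07, 18823.88]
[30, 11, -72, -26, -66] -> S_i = Random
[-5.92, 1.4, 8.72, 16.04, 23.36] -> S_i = -5.92 + 7.32*i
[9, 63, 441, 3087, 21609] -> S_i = 9*7^i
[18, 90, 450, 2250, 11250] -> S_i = 18*5^i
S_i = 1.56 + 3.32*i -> [1.56, 4.88, 8.2, 11.52, 14.84]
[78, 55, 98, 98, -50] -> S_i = Random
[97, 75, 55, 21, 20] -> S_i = Random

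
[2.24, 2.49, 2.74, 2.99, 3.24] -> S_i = 2.24 + 0.25*i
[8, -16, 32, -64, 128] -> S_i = 8*-2^i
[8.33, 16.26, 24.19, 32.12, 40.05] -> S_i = 8.33 + 7.93*i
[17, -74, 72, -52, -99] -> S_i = Random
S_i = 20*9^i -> [20, 180, 1620, 14580, 131220]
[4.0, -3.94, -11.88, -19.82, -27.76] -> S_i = 4.00 + -7.94*i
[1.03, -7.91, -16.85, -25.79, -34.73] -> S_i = 1.03 + -8.94*i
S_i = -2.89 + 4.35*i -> [-2.89, 1.46, 5.81, 10.16, 14.51]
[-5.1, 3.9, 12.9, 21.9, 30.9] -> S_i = -5.10 + 9.00*i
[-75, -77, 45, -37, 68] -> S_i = Random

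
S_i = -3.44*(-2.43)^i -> [-3.44, 8.36, -20.31, 49.36, -119.95]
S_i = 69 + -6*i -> [69, 63, 57, 51, 45]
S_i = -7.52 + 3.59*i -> [-7.52, -3.93, -0.34, 3.25, 6.84]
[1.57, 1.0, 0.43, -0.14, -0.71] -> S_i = 1.57 + -0.57*i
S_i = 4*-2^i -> [4, -8, 16, -32, 64]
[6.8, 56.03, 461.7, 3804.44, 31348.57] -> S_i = 6.80*8.24^i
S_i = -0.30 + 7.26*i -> [-0.3, 6.96, 14.22, 21.48, 28.74]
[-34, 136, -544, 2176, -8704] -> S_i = -34*-4^i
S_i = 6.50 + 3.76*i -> [6.5, 10.26, 14.02, 17.78, 21.54]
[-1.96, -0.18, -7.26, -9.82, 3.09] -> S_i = Random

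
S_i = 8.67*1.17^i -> [8.67, 10.14, 11.87, 13.89, 16.25]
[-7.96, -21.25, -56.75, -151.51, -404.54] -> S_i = -7.96*2.67^i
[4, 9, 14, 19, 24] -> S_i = 4 + 5*i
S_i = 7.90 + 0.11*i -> [7.9, 8.01, 8.12, 8.23, 8.34]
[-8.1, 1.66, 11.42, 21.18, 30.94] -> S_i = -8.10 + 9.76*i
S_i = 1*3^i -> [1, 3, 9, 27, 81]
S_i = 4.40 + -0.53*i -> [4.4, 3.87, 3.34, 2.81, 2.28]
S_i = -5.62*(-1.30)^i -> [-5.62, 7.31, -9.5, 12.35, -16.05]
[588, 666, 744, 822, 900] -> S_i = 588 + 78*i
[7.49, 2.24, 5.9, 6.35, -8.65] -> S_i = Random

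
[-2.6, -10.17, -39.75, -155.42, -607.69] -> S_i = -2.60*3.91^i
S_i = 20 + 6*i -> [20, 26, 32, 38, 44]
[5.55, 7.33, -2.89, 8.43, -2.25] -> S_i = Random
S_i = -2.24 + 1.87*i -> [-2.24, -0.37, 1.5, 3.37, 5.24]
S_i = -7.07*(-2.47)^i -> [-7.07, 17.46, -43.13, 106.54, -263.15]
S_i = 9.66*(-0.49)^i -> [9.66, -4.73, 2.32, -1.14, 0.56]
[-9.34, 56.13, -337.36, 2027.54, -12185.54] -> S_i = -9.34*(-6.01)^i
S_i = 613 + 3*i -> [613, 616, 619, 622, 625]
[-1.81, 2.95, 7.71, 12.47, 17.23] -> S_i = -1.81 + 4.76*i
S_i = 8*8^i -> [8, 64, 512, 4096, 32768]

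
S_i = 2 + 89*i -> [2, 91, 180, 269, 358]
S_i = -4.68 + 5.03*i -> [-4.68, 0.35, 5.38, 10.41, 15.44]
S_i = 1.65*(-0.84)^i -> [1.65, -1.39, 1.16, -0.98, 0.82]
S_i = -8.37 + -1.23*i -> [-8.37, -9.6, -10.83, -12.06, -13.29]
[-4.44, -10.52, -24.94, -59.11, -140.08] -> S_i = -4.44*2.37^i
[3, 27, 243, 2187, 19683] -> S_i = 3*9^i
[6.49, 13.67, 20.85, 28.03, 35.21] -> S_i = 6.49 + 7.18*i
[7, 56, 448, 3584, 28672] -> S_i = 7*8^i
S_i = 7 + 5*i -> [7, 12, 17, 22, 27]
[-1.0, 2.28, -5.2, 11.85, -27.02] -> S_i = -1.00*(-2.28)^i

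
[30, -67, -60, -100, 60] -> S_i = Random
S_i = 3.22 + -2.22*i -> [3.22, 1.0, -1.22, -3.44, -5.66]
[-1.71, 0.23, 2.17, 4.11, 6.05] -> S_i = -1.71 + 1.94*i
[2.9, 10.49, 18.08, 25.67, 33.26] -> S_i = 2.90 + 7.59*i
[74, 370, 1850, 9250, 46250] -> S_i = 74*5^i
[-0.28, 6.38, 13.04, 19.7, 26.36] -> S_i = -0.28 + 6.66*i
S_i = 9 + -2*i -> [9, 7, 5, 3, 1]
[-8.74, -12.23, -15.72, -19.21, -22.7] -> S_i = -8.74 + -3.49*i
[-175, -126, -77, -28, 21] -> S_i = -175 + 49*i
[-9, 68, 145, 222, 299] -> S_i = -9 + 77*i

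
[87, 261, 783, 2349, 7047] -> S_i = 87*3^i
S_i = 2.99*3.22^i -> [2.99, 9.63, 31.0, 99.82, 321.44]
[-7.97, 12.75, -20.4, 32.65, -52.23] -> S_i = -7.97*(-1.60)^i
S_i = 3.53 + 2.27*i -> [3.53, 5.8, 8.07, 10.34, 12.61]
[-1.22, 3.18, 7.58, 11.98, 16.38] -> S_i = -1.22 + 4.40*i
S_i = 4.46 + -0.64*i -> [4.46, 3.82, 3.18, 2.54, 1.9]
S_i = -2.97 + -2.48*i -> [-2.97, -5.45, -7.93, -10.41, -12.89]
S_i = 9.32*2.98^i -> [9.32, 27.77, 82.77, 246.64, 734.99]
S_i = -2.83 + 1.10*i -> [-2.83, -1.73, -0.63, 0.47, 1.57]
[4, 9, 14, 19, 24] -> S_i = 4 + 5*i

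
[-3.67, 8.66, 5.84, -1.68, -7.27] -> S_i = Random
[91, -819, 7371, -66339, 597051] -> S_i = 91*-9^i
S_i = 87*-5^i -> [87, -435, 2175, -10875, 54375]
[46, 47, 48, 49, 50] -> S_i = 46 + 1*i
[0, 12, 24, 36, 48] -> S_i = 0 + 12*i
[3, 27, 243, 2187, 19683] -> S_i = 3*9^i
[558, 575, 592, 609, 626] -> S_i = 558 + 17*i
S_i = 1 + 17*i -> [1, 18, 35, 52, 69]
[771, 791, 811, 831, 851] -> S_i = 771 + 20*i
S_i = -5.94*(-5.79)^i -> [-5.94, 34.39, -199.13, 1152.98, -6675.76]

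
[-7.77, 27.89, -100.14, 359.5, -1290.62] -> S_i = -7.77*(-3.59)^i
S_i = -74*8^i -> [-74, -592, -4736, -37888, -303104]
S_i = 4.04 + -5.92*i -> [4.04, -1.88, -7.8, -13.72, -19.64]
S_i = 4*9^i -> [4, 36, 324, 2916, 26244]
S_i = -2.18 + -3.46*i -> [-2.18, -5.64, -9.1, -12.56, -16.02]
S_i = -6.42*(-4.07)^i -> [-6.42, 26.13, -106.35, 432.83, -1761.62]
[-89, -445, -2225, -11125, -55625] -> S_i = -89*5^i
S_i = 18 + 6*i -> [18, 24, 30, 36, 42]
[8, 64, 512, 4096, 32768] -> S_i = 8*8^i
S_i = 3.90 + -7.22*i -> [3.9, -3.32, -10.54, -17.76, -24.98]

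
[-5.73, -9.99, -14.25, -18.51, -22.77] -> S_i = -5.73 + -4.26*i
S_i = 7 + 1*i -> [7, 8, 9, 10, 11]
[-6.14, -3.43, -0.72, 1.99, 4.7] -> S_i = -6.14 + 2.71*i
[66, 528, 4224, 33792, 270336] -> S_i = 66*8^i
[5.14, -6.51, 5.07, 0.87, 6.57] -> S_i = Random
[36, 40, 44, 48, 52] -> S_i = 36 + 4*i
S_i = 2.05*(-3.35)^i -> [2.05, -6.87, 23.01, -77.07, 258.19]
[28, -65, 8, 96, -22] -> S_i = Random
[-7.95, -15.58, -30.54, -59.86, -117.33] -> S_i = -7.95*1.96^i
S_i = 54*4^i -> [54, 216, 864, 3456, 13824]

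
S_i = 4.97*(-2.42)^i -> [4.97, -12.03, 29.11, -70.44, 170.46]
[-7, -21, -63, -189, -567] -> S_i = -7*3^i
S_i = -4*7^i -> [-4, -28, -196, -1372, -9604]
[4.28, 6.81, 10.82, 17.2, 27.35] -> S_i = 4.28*1.59^i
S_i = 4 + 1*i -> [4, 5, 6, 7, 8]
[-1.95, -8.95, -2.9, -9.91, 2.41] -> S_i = Random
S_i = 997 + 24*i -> [997, 1021, 1045, 1069, 1093]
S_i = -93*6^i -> [-93, -558, -3348, -20088, -120528]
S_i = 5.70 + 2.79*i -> [5.7, 8.49, 11.28, 14.07, 16.86]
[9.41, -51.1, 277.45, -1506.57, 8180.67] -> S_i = 9.41*(-5.43)^i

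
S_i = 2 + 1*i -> [2, 3, 4, 5, 6]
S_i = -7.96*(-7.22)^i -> [-7.96, 57.47, -414.94, 2995.88, -21630.27]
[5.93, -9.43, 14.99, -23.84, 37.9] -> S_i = 5.93*(-1.59)^i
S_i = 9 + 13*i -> [9, 22, 35, 48, 61]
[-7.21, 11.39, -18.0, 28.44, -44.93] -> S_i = -7.21*(-1.58)^i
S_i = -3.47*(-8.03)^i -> [-3.47, 27.86, -223.75, 1796.7, -14427.52]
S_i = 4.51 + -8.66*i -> [4.51, -4.15, -12.81, -21.47, -30.13]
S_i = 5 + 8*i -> [5, 13, 21, 29, 37]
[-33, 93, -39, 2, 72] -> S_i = Random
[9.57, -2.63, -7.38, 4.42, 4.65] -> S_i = Random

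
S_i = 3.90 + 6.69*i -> [3.9, 10.59, 17.28, 23.97, 30.66]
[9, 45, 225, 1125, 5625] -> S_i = 9*5^i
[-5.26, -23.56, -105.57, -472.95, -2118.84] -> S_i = -5.26*4.48^i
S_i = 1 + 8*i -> [1, 9, 17, 25, 33]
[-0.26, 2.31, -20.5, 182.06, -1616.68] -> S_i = -0.26*(-8.88)^i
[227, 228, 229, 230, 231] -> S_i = 227 + 1*i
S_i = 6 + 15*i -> [6, 21, 36, 51, 66]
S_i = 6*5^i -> [6, 30, 150, 750, 3750]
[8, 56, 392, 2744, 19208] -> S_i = 8*7^i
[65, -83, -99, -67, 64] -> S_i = Random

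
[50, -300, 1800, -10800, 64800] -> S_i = 50*-6^i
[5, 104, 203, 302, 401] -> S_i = 5 + 99*i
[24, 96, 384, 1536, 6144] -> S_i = 24*4^i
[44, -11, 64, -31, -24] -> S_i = Random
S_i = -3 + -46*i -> [-3, -49, -95, -141, -187]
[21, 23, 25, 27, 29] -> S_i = 21 + 2*i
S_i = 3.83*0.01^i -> [3.83, 0.04, 0.0, 0.0, 0.0]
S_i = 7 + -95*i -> [7, -88, -183, -278, -373]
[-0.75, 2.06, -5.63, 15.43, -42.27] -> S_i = -0.75*(-2.74)^i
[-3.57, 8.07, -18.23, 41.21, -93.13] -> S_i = -3.57*(-2.26)^i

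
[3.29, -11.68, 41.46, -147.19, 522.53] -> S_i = 3.29*(-3.55)^i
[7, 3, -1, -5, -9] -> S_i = 7 + -4*i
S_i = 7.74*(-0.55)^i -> [7.74, -4.26, 2.34, -1.29, 0.71]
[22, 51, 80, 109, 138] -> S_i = 22 + 29*i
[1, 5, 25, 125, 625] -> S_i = 1*5^i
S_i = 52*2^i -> [52, 104, 208, 416, 832]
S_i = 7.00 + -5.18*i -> [7.0, 1.82, -3.36, -8.54, -13.72]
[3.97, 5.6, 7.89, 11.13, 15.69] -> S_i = 3.97*1.41^i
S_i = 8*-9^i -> [8, -72, 648, -5832, 52488]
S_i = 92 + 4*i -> [92, 96, 100, 104, 108]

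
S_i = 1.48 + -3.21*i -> [1.48, -1.73, -4.94, -8.15, -11.36]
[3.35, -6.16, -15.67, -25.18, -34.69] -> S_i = 3.35 + -9.51*i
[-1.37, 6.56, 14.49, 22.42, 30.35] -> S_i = -1.37 + 7.93*i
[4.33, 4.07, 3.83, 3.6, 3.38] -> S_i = 4.33*0.94^i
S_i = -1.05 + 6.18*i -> [-1.05, 5.13, 11.31, 17.49, 23.67]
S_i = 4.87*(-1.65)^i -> [4.87, -8.04, 13.26, -21.88, 36.1]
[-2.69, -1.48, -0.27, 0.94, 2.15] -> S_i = -2.69 + 1.21*i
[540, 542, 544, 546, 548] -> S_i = 540 + 2*i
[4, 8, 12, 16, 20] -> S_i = 4 + 4*i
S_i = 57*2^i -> [57, 114, 228, 456, 912]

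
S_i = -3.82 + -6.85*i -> [-3.82, -10.67, -17.52, -24.37, -31.22]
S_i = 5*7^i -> [5, 35, 245, 1715, 12005]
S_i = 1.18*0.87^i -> [1.18, 1.03, 0.89, 0.78, 0.68]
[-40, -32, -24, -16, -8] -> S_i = -40 + 8*i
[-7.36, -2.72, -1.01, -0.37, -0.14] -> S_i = -7.36*0.37^i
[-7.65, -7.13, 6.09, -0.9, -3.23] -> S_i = Random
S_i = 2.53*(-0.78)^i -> [2.53, -1.97, 1.54, -1.2, 0.94]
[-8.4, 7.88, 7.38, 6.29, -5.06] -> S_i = Random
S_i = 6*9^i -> [6, 54, 486, 4374, 39366]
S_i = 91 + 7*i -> [91, 98, 105, 112, 119]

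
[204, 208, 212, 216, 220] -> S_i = 204 + 4*i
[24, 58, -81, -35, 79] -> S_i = Random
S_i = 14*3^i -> [14, 42, 126, 378, 1134]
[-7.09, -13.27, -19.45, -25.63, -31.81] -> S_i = -7.09 + -6.18*i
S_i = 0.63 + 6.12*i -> [0.63, 6.75, 12.87, 18.99, 25.11]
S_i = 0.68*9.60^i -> [0.68, 6.53, 62.67, 601.62, 5775.56]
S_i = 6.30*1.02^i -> [6.3, 6.43, 6.55, 6.69, 6.82]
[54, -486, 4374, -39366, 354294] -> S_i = 54*-9^i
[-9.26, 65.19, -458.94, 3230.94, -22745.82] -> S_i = -9.26*(-7.04)^i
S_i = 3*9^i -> [3, 27, 243, 2187, 19683]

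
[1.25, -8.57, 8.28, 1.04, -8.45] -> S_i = Random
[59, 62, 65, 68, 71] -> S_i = 59 + 3*i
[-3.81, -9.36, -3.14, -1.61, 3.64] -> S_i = Random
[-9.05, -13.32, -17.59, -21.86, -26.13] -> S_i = -9.05 + -4.27*i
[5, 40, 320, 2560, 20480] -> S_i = 5*8^i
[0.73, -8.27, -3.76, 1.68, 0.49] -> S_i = Random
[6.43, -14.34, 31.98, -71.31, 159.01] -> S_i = 6.43*(-2.23)^i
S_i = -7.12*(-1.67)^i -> [-7.12, 11.89, -19.86, 33.16, -55.38]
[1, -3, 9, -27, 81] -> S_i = 1*-3^i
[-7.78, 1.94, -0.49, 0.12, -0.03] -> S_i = -7.78*(-0.25)^i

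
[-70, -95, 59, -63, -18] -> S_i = Random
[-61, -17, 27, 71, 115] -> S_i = -61 + 44*i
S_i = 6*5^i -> [6, 30, 150, 750, 3750]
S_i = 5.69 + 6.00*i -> [5.69, 11.69, 17.69, 23.69, 29.69]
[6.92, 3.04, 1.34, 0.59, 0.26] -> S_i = 6.92*0.44^i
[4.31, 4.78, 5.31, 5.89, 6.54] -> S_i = 4.31*1.11^i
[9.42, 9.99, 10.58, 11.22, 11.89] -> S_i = 9.42*1.06^i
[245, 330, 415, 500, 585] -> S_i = 245 + 85*i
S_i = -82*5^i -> [-82, -410, -2050, -10250, -51250]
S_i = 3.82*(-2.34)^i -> [3.82, -8.94, 20.92, -48.95, 114.53]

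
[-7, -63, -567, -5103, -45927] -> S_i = -7*9^i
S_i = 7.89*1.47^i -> [7.89, 11.6, 17.05, 25.06, 36.84]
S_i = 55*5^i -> [55, 275, 1375, 6875, 34375]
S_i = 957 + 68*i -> [957, 1025, 1093, 1161, 1229]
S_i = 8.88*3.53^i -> [8.88, 31.35, 110.65, 390.6, 1378.83]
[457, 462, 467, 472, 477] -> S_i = 457 + 5*i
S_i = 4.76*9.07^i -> [4.76, 43.17, 391.58, 3551.64, 32213.37]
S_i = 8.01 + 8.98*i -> [8.01, 16.99, 25.97, 34.95, 43.93]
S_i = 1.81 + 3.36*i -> [1.81, 5.17, 8.53, 11.89, 15.25]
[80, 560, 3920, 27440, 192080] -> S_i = 80*7^i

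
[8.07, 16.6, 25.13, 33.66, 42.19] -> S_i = 8.07 + 8.53*i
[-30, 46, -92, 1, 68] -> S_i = Random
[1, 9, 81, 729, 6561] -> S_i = 1*9^i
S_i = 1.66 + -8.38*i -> [1.66, -6.72, -15.1, -23.48, -31.86]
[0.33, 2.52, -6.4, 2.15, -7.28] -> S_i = Random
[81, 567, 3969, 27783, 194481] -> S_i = 81*7^i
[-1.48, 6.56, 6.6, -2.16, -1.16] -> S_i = Random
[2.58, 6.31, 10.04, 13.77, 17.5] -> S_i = 2.58 + 3.73*i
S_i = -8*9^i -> [-8, -72, -648, -5832, -52488]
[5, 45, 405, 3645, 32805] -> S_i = 5*9^i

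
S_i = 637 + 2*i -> [637, 639, 641, 643, 645]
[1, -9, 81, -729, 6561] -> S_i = 1*-9^i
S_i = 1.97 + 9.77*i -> [1.97, 11.74, 21.51, 31.28, 41.05]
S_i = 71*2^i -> [71, 142, 284, 568, 1136]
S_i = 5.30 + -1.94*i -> [5.3, 3.36, 1.42, -0.52, -2.46]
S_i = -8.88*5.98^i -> [-8.88, -53.1, -317.55, -1898.96, -11355.8]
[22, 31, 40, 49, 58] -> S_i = 22 + 9*i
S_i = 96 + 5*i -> [96, 101, 106, 111, 116]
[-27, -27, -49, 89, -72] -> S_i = Random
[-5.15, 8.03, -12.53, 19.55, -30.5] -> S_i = -5.15*(-1.56)^i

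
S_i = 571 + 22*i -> [571, 593, 615, 637, 659]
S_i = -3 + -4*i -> [-3, -7, -11, -15, -19]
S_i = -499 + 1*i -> [-499, -498, -497, -496, -495]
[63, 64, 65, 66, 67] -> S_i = 63 + 1*i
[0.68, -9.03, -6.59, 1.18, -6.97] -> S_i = Random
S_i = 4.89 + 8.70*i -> [4.89, 13.59, 22.29, 30.99, 39.69]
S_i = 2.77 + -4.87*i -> [2.77, -2.1, -6.97, -11.84, -16.71]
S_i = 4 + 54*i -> [4, 58, 112, 166, 220]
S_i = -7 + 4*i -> [-7, -3, 1, 5, 9]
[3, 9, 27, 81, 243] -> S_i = 3*3^i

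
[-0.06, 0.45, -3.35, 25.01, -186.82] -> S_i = -0.06*(-7.47)^i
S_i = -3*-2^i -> [-3, 6, -12, 24, -48]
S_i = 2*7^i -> [2, 14, 98, 686, 4802]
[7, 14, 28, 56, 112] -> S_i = 7*2^i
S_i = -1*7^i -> [-1, -7, -49, -343, -2401]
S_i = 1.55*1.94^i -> [1.55, 3.01, 5.83, 11.32, 21.96]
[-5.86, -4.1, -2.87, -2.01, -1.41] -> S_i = -5.86*0.70^i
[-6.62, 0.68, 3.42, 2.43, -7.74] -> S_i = Random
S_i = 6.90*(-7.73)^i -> [6.9, -53.34, 412.3, -3187.04, 24635.82]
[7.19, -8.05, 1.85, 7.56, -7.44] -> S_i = Random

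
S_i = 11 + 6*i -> [11, 17, 23, 29, 35]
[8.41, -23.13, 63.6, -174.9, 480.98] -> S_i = 8.41*(-2.75)^i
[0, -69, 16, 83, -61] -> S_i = Random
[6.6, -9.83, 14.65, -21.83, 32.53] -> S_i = 6.60*(-1.49)^i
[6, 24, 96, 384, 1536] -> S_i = 6*4^i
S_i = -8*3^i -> [-8, -24, -72, -216, -648]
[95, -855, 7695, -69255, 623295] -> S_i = 95*-9^i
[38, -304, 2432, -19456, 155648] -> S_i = 38*-8^i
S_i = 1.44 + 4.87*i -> [1.44, 6.31, 11.18, 16.05, 20.92]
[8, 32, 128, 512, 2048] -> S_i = 8*4^i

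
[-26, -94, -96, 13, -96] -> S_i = Random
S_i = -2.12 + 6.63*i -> [-2.12, 4.51, 11.14, 17.77, 24.4]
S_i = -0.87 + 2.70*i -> [-0.87, 1.83, 4.53, 7.23, 9.93]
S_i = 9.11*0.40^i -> [9.11, 3.64, 1.46, 0.58, 0.23]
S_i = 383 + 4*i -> [383, 387, 391, 395, 399]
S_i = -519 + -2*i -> [-519, -521, -523, -525, -527]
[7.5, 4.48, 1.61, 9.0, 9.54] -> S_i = Random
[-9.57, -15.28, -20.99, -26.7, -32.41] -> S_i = -9.57 + -5.71*i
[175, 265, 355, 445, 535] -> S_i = 175 + 90*i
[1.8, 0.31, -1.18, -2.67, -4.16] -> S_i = 1.80 + -1.49*i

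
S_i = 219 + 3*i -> [219, 222, 225, 228, 231]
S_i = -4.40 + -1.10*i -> [-4.4, -5.5, -6.6, -7.7, -8.8]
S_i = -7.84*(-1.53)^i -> [-7.84, 12.0, -18.35, 28.08, -42.96]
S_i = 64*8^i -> [64, 512, 4096, 32768, 262144]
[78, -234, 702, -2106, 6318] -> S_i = 78*-3^i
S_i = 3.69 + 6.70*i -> [3.69, 10.39, 17.09, 23.79, 30.49]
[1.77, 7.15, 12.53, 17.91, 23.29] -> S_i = 1.77 + 5.38*i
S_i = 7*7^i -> [7, 49, 343, 2401, 16807]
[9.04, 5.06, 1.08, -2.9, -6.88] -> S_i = 9.04 + -3.98*i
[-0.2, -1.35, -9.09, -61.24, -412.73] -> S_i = -0.20*6.74^i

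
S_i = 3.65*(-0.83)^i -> [3.65, -3.03, 2.51, -2.09, 1.73]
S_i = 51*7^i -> [51, 357, 2499, 17493, 122451]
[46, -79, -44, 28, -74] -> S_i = Random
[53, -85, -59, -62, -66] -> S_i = Random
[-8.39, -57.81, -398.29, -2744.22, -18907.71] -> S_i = -8.39*6.89^i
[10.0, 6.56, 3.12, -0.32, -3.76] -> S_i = 10.00 + -3.44*i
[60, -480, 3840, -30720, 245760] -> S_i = 60*-8^i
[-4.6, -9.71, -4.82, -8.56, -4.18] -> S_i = Random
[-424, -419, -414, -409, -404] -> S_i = -424 + 5*i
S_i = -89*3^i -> [-89, -267, -801, -2403, -7209]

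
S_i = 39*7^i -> [39, 273, 1911, 13377, 93639]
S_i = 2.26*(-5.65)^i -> [2.26, -12.77, 72.14, -407.62, 2303.04]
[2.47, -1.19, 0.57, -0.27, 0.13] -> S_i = 2.47*(-0.48)^i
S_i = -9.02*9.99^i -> [-9.02, -90.11, -900.2, -8992.97, -89839.74]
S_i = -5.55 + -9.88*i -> [-5.55, -15.43, -25.31, -35.19, -45.07]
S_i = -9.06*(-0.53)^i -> [-9.06, 4.8, -2.54, 1.35, -0.71]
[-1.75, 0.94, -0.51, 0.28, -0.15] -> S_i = -1.75*(-0.54)^i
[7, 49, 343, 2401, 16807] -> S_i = 7*7^i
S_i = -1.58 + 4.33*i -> [-1.58, 2.75, 7.08, 11.41, 15.74]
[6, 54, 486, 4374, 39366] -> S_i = 6*9^i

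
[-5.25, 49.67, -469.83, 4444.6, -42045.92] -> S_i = -5.25*(-9.46)^i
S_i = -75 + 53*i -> [-75, -22, 31, 84, 137]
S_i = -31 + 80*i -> [-31, 49, 129, 209, 289]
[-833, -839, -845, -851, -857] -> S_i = -833 + -6*i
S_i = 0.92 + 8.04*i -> [0.92, 8.96, 17.0, 25.04, 33.08]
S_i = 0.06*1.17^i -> [0.06, 0.07, 0.08, 0.1, 0.11]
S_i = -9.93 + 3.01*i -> [-9.93, -6.92, -3.91, -0.9, 2.11]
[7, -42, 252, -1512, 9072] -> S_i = 7*-6^i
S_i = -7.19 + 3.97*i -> [-7.19, -3.22, 0.75, 4.72, 8.69]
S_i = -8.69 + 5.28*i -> [-8.69, -3.41, 1.87, 7.15, 12.43]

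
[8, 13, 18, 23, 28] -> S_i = 8 + 5*i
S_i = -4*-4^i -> [-4, 16, -64, 256, -1024]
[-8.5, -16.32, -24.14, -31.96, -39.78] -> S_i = -8.50 + -7.82*i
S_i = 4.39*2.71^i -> [4.39, 11.9, 32.24, 87.37, 236.78]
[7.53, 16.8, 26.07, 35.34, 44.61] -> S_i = 7.53 + 9.27*i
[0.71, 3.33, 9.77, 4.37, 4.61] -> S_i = Random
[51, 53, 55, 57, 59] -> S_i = 51 + 2*i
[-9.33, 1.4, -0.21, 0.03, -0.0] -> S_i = -9.33*(-0.15)^i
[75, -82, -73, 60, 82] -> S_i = Random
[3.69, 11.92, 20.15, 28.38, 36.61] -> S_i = 3.69 + 8.23*i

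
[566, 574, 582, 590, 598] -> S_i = 566 + 8*i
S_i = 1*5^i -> [1, 5, 25, 125, 625]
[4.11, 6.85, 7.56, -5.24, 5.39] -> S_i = Random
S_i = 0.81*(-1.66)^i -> [0.81, -1.34, 2.23, -3.71, 6.15]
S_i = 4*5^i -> [4, 20, 100, 500, 2500]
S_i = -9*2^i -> [-9, -18, -36, -72, -144]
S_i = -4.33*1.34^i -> [-4.33, -5.8, -7.77, -10.42, -13.96]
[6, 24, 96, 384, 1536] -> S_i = 6*4^i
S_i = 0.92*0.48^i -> [0.92, 0.44, 0.21, 0.1, 0.05]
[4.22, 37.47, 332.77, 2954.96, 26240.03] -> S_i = 4.22*8.88^i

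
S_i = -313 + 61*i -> [-313, -252, -191, -130, -69]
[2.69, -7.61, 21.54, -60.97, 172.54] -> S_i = 2.69*(-2.83)^i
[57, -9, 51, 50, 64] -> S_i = Random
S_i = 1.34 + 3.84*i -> [1.34, 5.18, 9.02, 12.86, 16.7]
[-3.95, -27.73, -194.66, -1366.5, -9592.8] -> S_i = -3.95*7.02^i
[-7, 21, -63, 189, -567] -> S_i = -7*-3^i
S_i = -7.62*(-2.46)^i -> [-7.62, 18.75, -46.11, 113.44, -279.06]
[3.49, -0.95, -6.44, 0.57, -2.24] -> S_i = Random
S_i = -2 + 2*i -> [-2, 0, 2, 4, 6]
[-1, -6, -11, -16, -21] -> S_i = -1 + -5*i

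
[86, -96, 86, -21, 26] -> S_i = Random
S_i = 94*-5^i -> [94, -470, 2350, -11750, 58750]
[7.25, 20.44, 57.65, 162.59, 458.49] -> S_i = 7.25*2.82^i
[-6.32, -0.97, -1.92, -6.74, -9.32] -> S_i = Random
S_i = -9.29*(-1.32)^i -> [-9.29, 12.26, -16.19, 21.37, -28.2]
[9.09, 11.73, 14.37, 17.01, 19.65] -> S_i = 9.09 + 2.64*i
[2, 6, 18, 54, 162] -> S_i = 2*3^i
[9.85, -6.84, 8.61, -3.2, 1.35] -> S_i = Random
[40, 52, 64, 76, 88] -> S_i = 40 + 12*i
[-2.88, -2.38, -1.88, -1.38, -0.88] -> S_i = -2.88 + 0.50*i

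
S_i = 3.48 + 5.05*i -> [3.48, 8.53, 13.58, 18.63, 23.68]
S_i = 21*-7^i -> [21, -147, 1029, -7203, 50421]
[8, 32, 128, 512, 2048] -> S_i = 8*4^i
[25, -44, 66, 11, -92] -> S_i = Random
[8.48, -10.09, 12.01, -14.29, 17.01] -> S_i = 8.48*(-1.19)^i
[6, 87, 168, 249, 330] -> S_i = 6 + 81*i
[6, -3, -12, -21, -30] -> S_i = 6 + -9*i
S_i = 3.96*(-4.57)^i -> [3.96, -18.1, 82.7, -377.96, 1727.27]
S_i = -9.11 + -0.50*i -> [-9.11, -9.61, -10.11, -10.61, -11.11]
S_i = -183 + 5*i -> [-183, -178, -173, -168, -163]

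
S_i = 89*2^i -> [89, 178, 356, 712, 1424]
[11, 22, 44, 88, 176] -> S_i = 11*2^i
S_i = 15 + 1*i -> [15, 16, 17, 18, 19]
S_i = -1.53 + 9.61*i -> [-1.53, 8.08, 17.69, 27.3, 36.91]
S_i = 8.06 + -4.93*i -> [8.06, 3.13, -1.8, -6.73, -11.66]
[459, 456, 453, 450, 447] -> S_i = 459 + -3*i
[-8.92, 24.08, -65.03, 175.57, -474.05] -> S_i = -8.92*(-2.70)^i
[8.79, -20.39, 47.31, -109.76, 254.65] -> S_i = 8.79*(-2.32)^i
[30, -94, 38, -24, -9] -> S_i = Random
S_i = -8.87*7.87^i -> [-8.87, -69.81, -549.38, -4323.62, -34026.91]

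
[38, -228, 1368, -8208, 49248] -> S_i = 38*-6^i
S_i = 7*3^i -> [7, 21, 63, 189, 567]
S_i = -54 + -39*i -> [-54, -93, -132, -171, -210]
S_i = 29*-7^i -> [29, -203, 1421, -9947, 69629]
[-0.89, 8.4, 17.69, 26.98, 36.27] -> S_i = -0.89 + 9.29*i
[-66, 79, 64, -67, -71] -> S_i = Random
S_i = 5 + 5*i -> [5, 10, 15, 20, 25]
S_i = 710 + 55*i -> [710, 765, 820, 875, 930]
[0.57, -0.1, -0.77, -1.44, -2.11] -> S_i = 0.57 + -0.67*i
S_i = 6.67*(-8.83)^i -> [6.67, -58.9, 520.05, -4592.06, 40547.93]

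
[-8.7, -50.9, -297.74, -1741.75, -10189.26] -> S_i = -8.70*5.85^i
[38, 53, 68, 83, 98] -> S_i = 38 + 15*i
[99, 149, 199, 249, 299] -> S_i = 99 + 50*i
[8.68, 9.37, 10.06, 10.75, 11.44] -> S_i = 8.68 + 0.69*i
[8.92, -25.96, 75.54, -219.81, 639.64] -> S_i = 8.92*(-2.91)^i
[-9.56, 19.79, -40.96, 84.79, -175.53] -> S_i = -9.56*(-2.07)^i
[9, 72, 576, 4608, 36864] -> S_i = 9*8^i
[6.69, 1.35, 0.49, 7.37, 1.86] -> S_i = Random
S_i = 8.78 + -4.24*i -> [8.78, 4.54, 0.3, -3.94, -8.18]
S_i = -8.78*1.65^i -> [-8.78, -14.49, -23.9, -39.44, -65.08]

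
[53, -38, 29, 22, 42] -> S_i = Random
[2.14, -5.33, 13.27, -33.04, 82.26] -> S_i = 2.14*(-2.49)^i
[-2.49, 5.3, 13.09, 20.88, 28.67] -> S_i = -2.49 + 7.79*i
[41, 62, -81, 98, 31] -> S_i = Random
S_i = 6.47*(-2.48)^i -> [6.47, -16.05, 39.79, -98.69, 244.74]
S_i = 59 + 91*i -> [59, 150, 241, 332, 423]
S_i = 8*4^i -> [8, 32, 128, 512, 2048]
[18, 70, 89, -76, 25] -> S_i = Random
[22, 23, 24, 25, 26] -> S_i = 22 + 1*i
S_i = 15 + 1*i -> [15, 16, 17, 18, 19]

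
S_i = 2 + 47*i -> [2, 49, 96, 143, 190]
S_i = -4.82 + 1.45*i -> [-4.82, -3.37, -1.92, -0.47, 0.98]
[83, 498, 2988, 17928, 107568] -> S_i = 83*6^i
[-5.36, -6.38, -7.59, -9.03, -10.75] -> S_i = -5.36*1.19^i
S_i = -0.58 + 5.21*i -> [-0.58, 4.63, 9.84, 15.05, 20.26]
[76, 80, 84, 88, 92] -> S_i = 76 + 4*i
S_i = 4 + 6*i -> [4, 10, 16, 22, 28]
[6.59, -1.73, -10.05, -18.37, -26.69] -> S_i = 6.59 + -8.32*i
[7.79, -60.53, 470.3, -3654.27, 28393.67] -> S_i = 7.79*(-7.77)^i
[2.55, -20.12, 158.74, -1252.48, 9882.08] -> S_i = 2.55*(-7.89)^i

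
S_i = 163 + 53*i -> [163, 216, 269, 322, 375]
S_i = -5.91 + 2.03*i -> [-5.91, -3.88, -1.85, 0.18, 2.21]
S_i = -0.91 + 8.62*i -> [-0.91, 7.71, 16.33, 24.95, 33.57]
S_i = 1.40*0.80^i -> [1.4, 1.12, 0.9, 0.72, 0.57]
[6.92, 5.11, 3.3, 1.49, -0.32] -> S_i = 6.92 + -1.81*i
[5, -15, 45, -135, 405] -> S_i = 5*-3^i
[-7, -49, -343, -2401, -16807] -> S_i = -7*7^i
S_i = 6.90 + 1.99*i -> [6.9, 8.89, 10.88, 12.87, 14.86]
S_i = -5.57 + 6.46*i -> [-5.57, 0.89, 7.35, 13.81, 20.27]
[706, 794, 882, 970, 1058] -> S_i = 706 + 88*i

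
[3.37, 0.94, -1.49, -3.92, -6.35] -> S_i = 3.37 + -2.43*i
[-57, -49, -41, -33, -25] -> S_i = -57 + 8*i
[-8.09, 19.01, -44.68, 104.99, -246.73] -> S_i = -8.09*(-2.35)^i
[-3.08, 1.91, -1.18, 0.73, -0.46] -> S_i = -3.08*(-0.62)^i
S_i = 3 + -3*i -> [3, 0, -3, -6, -9]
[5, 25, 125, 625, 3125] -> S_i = 5*5^i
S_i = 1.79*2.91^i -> [1.79, 5.21, 15.16, 44.11, 128.36]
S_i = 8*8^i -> [8, 64, 512, 4096, 32768]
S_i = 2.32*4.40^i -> [2.32, 10.21, 44.92, 197.63, 869.56]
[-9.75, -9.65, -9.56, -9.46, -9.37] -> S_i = -9.75*0.99^i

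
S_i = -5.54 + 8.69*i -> [-5.54, 3.15, 11.84, 20.53, 29.22]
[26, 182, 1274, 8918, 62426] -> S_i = 26*7^i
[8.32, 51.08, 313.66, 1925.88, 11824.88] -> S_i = 8.32*6.14^i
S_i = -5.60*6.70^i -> [-5.6, -37.52, -251.38, -1684.27, -11284.63]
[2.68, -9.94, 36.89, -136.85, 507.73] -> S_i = 2.68*(-3.71)^i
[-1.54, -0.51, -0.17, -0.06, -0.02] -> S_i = -1.54*0.33^i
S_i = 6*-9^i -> [6, -54, 486, -4374, 39366]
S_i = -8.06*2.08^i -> [-8.06, -16.76, -34.87, -72.53, -150.86]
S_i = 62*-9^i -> [62, -558, 5022, -45198, 406782]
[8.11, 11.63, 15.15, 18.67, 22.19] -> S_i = 8.11 + 3.52*i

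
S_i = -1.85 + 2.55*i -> [-1.85, 0.7, 3.25, 5.8, 8.35]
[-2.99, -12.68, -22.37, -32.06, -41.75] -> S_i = -2.99 + -9.69*i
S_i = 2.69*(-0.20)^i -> [2.69, -0.54, 0.11, -0.02, 0.0]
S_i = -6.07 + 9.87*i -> [-6.07, 3.8, 13.67, 23.54, 33.41]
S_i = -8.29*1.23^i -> [-8.29, -10.2, -12.54, -15.43, -18.97]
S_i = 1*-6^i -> [1, -6, 36, -216, 1296]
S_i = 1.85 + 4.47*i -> [1.85, 6.32, 10.79, 15.26, 19.73]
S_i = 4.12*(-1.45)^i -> [4.12, -5.97, 8.66, -12.56, 18.21]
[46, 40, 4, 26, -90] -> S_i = Random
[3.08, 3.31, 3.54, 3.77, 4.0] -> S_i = 3.08 + 0.23*i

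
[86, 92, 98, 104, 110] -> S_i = 86 + 6*i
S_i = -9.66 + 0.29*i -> [-9.66, -9.37, -9.08, -8.79, -8.5]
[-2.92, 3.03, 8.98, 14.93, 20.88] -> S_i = -2.92 + 5.95*i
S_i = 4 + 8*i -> [4, 12, 20, 28, 36]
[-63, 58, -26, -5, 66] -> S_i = Random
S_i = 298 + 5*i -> [298, 303, 308, 313, 318]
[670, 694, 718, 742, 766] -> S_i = 670 + 24*i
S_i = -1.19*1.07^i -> [-1.19, -1.27, -1.36, -1.46, -1.56]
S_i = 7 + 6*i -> [7, 13, 19, 25, 31]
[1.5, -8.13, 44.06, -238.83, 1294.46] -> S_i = 1.50*(-5.42)^i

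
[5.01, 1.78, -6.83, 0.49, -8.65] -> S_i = Random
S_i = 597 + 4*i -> [597, 601, 605, 609, 613]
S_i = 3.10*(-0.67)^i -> [3.1, -2.08, 1.39, -0.93, 0.62]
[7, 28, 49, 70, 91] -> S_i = 7 + 21*i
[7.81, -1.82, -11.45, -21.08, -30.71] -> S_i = 7.81 + -9.63*i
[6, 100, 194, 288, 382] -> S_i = 6 + 94*i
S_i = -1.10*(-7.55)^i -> [-1.1, 8.3, -62.7, 473.41, -3574.21]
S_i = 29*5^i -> [29, 145, 725, 3625, 18125]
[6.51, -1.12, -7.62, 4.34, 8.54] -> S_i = Random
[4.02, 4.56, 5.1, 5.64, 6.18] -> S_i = 4.02 + 0.54*i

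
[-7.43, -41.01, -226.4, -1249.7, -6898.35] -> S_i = -7.43*5.52^i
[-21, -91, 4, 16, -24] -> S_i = Random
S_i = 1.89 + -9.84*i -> [1.89, -7.95, -17.79, -27.63, -37.47]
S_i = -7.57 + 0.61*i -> [-7.57, -6.96, -6.35, -5.74, -5.13]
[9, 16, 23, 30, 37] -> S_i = 9 + 7*i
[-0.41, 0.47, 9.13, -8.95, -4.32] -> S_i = Random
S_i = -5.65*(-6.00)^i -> [-5.65, 33.9, -203.4, 1220.4, -7322.4]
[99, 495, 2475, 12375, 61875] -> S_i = 99*5^i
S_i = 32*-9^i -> [32, -288, 2592, -23328, 209952]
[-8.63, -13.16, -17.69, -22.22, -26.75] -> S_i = -8.63 + -4.53*i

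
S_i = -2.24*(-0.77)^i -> [-2.24, 1.72, -1.33, 1.02, -0.79]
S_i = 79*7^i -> [79, 553, 3871, 27097, 189679]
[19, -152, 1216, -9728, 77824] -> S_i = 19*-8^i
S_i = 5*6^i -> [5, 30, 180, 1080, 6480]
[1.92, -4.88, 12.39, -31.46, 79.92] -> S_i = 1.92*(-2.54)^i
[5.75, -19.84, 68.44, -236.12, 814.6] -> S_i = 5.75*(-3.45)^i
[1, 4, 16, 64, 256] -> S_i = 1*4^i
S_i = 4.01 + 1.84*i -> [4.01, 5.85, 7.69, 9.53, 11.37]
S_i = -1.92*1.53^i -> [-1.92, -2.94, -4.49, -6.88, -10.52]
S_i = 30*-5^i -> [30, -150, 750, -3750, 18750]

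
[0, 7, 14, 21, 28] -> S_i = 0 + 7*i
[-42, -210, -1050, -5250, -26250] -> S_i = -42*5^i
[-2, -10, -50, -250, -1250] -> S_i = -2*5^i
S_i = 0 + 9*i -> [0, 9, 18, 27, 36]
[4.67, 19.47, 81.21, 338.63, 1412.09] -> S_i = 4.67*4.17^i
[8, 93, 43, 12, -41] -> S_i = Random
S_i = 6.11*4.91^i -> [6.11, 30.0, 147.3, 723.25, 3551.13]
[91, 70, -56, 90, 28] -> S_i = Random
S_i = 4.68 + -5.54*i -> [4.68, -0.86, -6.4, -11.94, -17.48]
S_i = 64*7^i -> [64, 448, 3136, 21952, 153664]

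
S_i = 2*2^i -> [2, 4, 8, 16, 32]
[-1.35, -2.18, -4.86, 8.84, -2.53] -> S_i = Random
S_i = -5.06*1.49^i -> [-5.06, -7.54, -11.23, -16.74, -24.94]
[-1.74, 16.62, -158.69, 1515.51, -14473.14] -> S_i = -1.74*(-9.55)^i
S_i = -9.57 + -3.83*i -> [-9.57, -13.4, -17.23, -21.06, -24.89]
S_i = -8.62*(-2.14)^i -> [-8.62, 18.45, -39.48, 84.48, -180.78]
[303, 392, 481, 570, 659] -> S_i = 303 + 89*i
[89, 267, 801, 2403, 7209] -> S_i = 89*3^i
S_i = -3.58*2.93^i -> [-3.58, -10.49, -30.73, -90.05, -263.85]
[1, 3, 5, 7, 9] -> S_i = 1 + 2*i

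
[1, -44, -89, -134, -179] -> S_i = 1 + -45*i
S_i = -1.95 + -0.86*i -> [-1.95, -2.81, -3.67, -4.53, -5.39]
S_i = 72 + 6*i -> [72, 78, 84, 90, 96]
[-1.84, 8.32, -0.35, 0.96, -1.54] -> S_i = Random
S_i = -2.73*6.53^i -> [-2.73, -17.83, -116.41, -760.16, -4963.81]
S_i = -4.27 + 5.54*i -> [-4.27, 1.27, 6.81, 12.35, 17.89]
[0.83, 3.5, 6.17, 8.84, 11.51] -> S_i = 0.83 + 2.67*i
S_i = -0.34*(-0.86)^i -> [-0.34, 0.29, -0.25, 0.22, -0.19]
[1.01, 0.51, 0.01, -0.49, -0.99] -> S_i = 1.01 + -0.50*i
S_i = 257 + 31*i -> [257, 288, 319, 350, 381]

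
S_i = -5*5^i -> [-5, -25, -125, -625, -3125]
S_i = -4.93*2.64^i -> [-4.93, -13.02, -34.36, -90.71, -239.48]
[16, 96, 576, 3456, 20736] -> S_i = 16*6^i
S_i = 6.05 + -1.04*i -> [6.05, 5.01, 3.97, 2.93, 1.89]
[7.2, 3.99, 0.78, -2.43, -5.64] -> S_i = 7.20 + -3.21*i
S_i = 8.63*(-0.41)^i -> [8.63, -3.54, 1.45, -0.59, 0.24]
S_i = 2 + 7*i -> [2, 9, 16, 23, 30]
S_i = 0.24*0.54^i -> [0.24, 0.13, 0.07, 0.04, 0.02]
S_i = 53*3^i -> [53, 159, 477, 1431, 4293]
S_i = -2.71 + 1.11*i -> [-2.71, -1.6, -0.49, 0.62, 1.73]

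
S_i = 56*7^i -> [56, 392, 2744, 19208, 134456]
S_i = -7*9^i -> [-7, -63, -567, -5103, -45927]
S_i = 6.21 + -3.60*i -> [6.21, 2.61, -0.99, -4.59, -8.19]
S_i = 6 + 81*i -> [6, 87, 168, 249, 330]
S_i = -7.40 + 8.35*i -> [-7.4, 0.95, 9.3, 17.65, 26.0]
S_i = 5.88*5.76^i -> [5.88, 33.87, 195.08, 1123.69, 6472.43]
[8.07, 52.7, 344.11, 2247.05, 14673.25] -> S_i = 8.07*6.53^i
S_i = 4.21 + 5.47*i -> [4.21, 9.68, 15.15, 20.62, 26.09]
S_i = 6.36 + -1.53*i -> [6.36, 4.83, 3.3, 1.77, 0.24]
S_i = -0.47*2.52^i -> [-0.47, -1.18, -2.98, -7.52, -18.95]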